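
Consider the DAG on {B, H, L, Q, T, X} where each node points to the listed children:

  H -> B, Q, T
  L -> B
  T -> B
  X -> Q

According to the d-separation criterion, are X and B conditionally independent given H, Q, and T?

Yes

2 paths connect X and B; each must be blocked for d-separation to hold:
Path 1: X → Q ← H → T → B
  H is a fork here and H is conditioned on, so the path is blocked at H.
Path 2: X → Q ← H → B
  H is a fork here and H is conditioned on, so the path is blocked at H.
Since every path is blocked, d-separation holds.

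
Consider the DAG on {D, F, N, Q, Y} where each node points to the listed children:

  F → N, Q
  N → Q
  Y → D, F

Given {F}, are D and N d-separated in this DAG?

Yes

2 paths connect D and N; each must be blocked for d-separation to hold:
Path 1: D ← Y → F → N
  F is a chain here and F is conditioned on, so the path is blocked at F.
Path 2: D ← Y → F → Q ← N
  F is a chain here and F is conditioned on, so the path is blocked at F.
Every path is blocked, so D and N are d-separated given {F}.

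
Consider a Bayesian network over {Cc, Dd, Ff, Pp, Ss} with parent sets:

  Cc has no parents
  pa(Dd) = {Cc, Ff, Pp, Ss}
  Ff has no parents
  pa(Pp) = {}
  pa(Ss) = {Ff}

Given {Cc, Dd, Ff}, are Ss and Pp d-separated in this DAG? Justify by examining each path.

Enumerating the 2 paths from Ss to Pp and testing each for blocking by {Cc, Dd, Ff}:
Path 1: Ss → Dd ← Pp
  Dd is a collider and Dd is conditioned on, which opens it — no node blocks this path, so it is active.
Path 2: Ss ← Ff → Dd ← Pp
  Ff is a fork here and Ff is conditioned on, so the path is blocked at Ff.
Since the path Ss → Dd ← Pp is active, Ss and Pp are not d-separated given {Cc, Dd, Ff}.

No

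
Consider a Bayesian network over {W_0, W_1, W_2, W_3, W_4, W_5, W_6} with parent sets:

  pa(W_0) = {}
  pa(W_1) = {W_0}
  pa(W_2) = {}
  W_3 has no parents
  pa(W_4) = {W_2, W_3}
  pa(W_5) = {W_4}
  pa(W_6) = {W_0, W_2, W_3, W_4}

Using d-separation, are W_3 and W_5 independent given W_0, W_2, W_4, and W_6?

We examine all 3 paths between W_3 and W_5:
Path 1: W_3 → W_4 → W_5
  W_4 is a chain here and W_4 is conditioned on, so the path is blocked at W_4.
Path 2: W_3 → W_6 ← W_4 → W_5
  W_4 is a fork here and W_4 is conditioned on, so the path is blocked at W_4.
Path 3: W_3 → W_6 ← W_2 → W_4 → W_5
  W_2 is a fork here and W_2 is conditioned on, so the path is blocked at W_2.
Every path is blocked, so W_3 and W_5 are d-separated given {W_0, W_2, W_4, W_6}.

Yes — W_3 and W_5 are d-separated given {W_0, W_2, W_4, W_6}.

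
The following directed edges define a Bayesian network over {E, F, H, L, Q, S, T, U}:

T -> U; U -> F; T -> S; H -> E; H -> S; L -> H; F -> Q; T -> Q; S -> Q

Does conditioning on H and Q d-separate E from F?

Yes

There are 4 undirected paths between E and F; checking each against the conditioning set {H, Q}:
Path 1: E ← H → S ← T → U → F
  H is a fork here and H is conditioned on, so the path is blocked at H.
Path 2: E ← H → S ← T → Q ← F
  H is a fork here and H is conditioned on, so the path is blocked at H.
Path 3: E ← H → S → Q ← T → U → F
  H is a fork here and H is conditioned on, so the path is blocked at H.
Path 4: E ← H → S → Q ← F
  H is a fork here and H is conditioned on, so the path is blocked at H.
All paths are blocked; E ⊥ F | {H, Q} holds.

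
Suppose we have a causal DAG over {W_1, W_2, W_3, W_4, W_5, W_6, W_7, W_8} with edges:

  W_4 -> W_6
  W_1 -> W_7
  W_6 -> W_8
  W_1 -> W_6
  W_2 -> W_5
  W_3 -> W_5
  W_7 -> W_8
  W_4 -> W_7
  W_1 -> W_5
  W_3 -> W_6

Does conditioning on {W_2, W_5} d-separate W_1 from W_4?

There are 6 undirected paths between W_1 and W_4; checking each against the conditioning set {W_2, W_5}:
Path 1: W_1 → W_5 ← W_3 → W_6 ← W_4
  W_6 is a collider here and neither W_6 nor any of its descendants is conditioned on, so the collider stays closed — the path is blocked at W_6.
Path 2: W_1 → W_5 ← W_3 → W_6 → W_8 ← W_7 ← W_4
  W_8 is a collider here and neither W_8 nor any of its descendants is conditioned on, so the collider stays closed — the path is blocked at W_8.
Path 3: W_1 → W_7 ← W_4
  W_7 is a collider here and neither W_7 nor any of its descendants is conditioned on, so the collider stays closed — the path is blocked at W_7.
Path 4: W_1 → W_7 → W_8 ← W_6 ← W_4
  W_8 is a collider here and neither W_8 nor any of its descendants is conditioned on, so the collider stays closed — the path is blocked at W_8.
Path 5: W_1 → W_6 ← W_4
  W_6 is a collider here and neither W_6 nor any of its descendants is conditioned on, so the collider stays closed — the path is blocked at W_6.
Path 6: W_1 → W_6 → W_8 ← W_7 ← W_4
  W_8 is a collider here and neither W_8 nor any of its descendants is conditioned on, so the collider stays closed — the path is blocked at W_8.
Since every path is blocked, d-separation holds.

Yes — W_1 and W_4 are d-separated given {W_2, W_5}.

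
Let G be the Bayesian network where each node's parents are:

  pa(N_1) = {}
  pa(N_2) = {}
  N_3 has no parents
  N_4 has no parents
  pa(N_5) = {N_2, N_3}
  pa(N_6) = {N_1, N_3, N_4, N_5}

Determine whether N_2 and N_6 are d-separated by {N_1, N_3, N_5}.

Enumerating the 2 paths from N_2 to N_6 and testing each for blocking by {N_1, N_3, N_5}:
Path 1: N_2 → N_5 ← N_3 → N_6
  N_3 is a fork here and N_3 is conditioned on, so the path is blocked at N_3.
Path 2: N_2 → N_5 → N_6
  N_5 is a chain here and N_5 is conditioned on, so the path is blocked at N_5.
All paths are blocked; N_2 ⊥ N_6 | {N_1, N_3, N_5} holds.

Yes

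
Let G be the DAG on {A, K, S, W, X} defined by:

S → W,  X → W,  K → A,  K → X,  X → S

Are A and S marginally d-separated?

Enumerating the 2 paths from A to S and testing each for blocking by ∅:
Path 1: A ← K → X → S
  K is a fork and K is not conditioned on; X is a chain and X is not conditioned on — no node blocks this path, so it is active.
Path 2: A ← K → X → W ← S
  W is a collider here and neither W nor any of its descendants is conditioned on, so the collider stays closed — the path is blocked at W.
Because an active path exists, A and S are not d-separated.

No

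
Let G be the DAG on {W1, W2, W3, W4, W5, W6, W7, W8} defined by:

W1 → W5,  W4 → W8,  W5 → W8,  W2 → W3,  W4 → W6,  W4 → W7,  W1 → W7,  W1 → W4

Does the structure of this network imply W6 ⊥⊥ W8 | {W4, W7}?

We examine all 3 paths between W6 and W8:
Path 1: W6 ← W4 → W7 ← W1 → W5 → W8
  W4 is a fork here and W4 is conditioned on, so the path is blocked at W4.
Path 2: W6 ← W4 ← W1 → W5 → W8
  W4 is a chain here and W4 is conditioned on, so the path is blocked at W4.
Path 3: W6 ← W4 → W8
  W4 is a fork here and W4 is conditioned on, so the path is blocked at W4.
Since every path is blocked, d-separation holds.

Yes — W6 and W8 are d-separated given {W4, W7}.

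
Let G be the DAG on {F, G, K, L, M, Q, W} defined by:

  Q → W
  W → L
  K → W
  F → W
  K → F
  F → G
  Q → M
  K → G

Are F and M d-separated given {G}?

Yes — F and M are d-separated given {G}.

Enumerating the 3 paths from F to M and testing each for blocking by {G}:
  1. F → G ← K → W ← Q → M — G:collider[open]; K:fork[open]; W:collider[blocks]; Q:fork[open] ⇒ blocked
  2. F ← K → W ← Q → M — K:fork[open]; W:collider[blocks]; Q:fork[open] ⇒ blocked
  3. F → W ← Q → M — W:collider[blocks]; Q:fork[open] ⇒ blocked
Since every path is blocked, d-separation holds.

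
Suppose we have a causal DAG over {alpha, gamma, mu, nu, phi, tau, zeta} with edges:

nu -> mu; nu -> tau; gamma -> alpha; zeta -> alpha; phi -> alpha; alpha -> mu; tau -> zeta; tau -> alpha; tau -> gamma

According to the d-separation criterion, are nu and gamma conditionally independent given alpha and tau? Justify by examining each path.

Enumerating the 6 paths from nu to gamma and testing each for blocking by {alpha, tau}:
Path 1: nu → mu ← alpha ← gamma
  mu is a collider here and neither mu nor any of its descendants is conditioned on, so the collider stays closed — the path is blocked at mu.
Path 2: nu → mu ← alpha ← tau → gamma
  mu is a collider here and neither mu nor any of its descendants is conditioned on, so the collider stays closed — the path is blocked at mu.
Path 3: nu → mu ← alpha ← zeta ← tau → gamma
  mu is a collider here and neither mu nor any of its descendants is conditioned on, so the collider stays closed — the path is blocked at mu.
Path 4: nu → tau → gamma
  tau is a chain here and tau is conditioned on, so the path is blocked at tau.
Path 5: nu → tau → alpha ← gamma
  tau is a chain here and tau is conditioned on, so the path is blocked at tau.
Path 6: nu → tau → zeta → alpha ← gamma
  tau is a chain here and tau is conditioned on, so the path is blocked at tau.
Since every path is blocked, d-separation holds.

Yes — nu and gamma are d-separated given {alpha, tau}.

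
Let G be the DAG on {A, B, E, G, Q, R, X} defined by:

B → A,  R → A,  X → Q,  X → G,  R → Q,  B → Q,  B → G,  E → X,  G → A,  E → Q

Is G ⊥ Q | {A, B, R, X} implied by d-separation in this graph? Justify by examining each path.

6 paths connect G and Q; each must be blocked for d-separation to hold:
Path 1: G ← X → Q
  X is a fork here and X is conditioned on, so the path is blocked at X.
Path 2: G ← X ← E → Q
  X is a chain here and X is conditioned on, so the path is blocked at X.
Path 3: G ← B → Q
  B is a fork here and B is conditioned on, so the path is blocked at B.
Path 4: G ← B → A ← R → Q
  B is a fork here and B is conditioned on, so the path is blocked at B.
Path 5: G → A ← B → Q
  B is a fork here and B is conditioned on, so the path is blocked at B.
Path 6: G → A ← R → Q
  R is a fork here and R is conditioned on, so the path is blocked at R.
All paths are blocked; G ⊥ Q | {A, B, R, X} holds.

Yes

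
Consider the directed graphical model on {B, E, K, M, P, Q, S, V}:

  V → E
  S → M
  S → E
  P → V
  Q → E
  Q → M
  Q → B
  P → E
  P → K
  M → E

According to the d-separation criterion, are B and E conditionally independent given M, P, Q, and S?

We examine all 3 paths between B and E:
Path 1: B ← Q → E
  Q is a fork here and Q is conditioned on, so the path is blocked at Q.
Path 2: B ← Q → M → E
  Q is a fork here and Q is conditioned on, so the path is blocked at Q.
Path 3: B ← Q → M ← S → E
  Q is a fork here and Q is conditioned on, so the path is blocked at Q.
Since every path is blocked, d-separation holds.

Yes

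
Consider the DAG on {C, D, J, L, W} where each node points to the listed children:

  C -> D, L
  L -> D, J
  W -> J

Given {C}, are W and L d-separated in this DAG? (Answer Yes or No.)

There is one path between W and L:
Path 1: W → J ← L
  J is a collider here and neither J nor any of its descendants is conditioned on, so the collider stays closed — the path is blocked at J.
Since every path is blocked, d-separation holds.

Yes — W and L are d-separated given {C}.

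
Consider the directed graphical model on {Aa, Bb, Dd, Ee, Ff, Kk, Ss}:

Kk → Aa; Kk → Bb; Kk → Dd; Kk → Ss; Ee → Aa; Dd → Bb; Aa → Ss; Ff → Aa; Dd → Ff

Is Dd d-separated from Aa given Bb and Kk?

We examine all 5 paths between Dd and Aa:
Path 1: Dd → Ff → Aa
  Ff is a chain and Ff is not conditioned on — no node blocks this path, so it is active.
Path 2: Dd ← Kk → Ss ← Aa
  Kk is a fork here and Kk is conditioned on, so the path is blocked at Kk.
Path 3: Dd ← Kk → Aa
  Kk is a fork here and Kk is conditioned on, so the path is blocked at Kk.
Path 4: Dd → Bb ← Kk → Ss ← Aa
  Kk is a fork here and Kk is conditioned on, so the path is blocked at Kk.
Path 5: Dd → Bb ← Kk → Aa
  Kk is a fork here and Kk is conditioned on, so the path is blocked at Kk.
Because an active path exists, Dd and Aa are not d-separated.

No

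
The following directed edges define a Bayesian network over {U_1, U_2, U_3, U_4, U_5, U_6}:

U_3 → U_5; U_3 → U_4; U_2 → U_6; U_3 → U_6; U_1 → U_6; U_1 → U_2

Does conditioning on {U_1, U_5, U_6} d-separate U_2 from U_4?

There are 2 undirected paths between U_2 and U_4; checking each against the conditioning set {U_1, U_5, U_6}:
  1. U_2 ← U_1 → U_6 ← U_3 → U_4 — U_1:fork[blocks]; U_6:collider[open]; U_3:fork[open] ⇒ blocked
  2. U_2 → U_6 ← U_3 → U_4 — U_6:collider[open]; U_3:fork[open] ⇒ active
At least one path is unblocked, so d-separation fails.

No — U_2 and U_4 are not d-separated given {U_1, U_5, U_6}.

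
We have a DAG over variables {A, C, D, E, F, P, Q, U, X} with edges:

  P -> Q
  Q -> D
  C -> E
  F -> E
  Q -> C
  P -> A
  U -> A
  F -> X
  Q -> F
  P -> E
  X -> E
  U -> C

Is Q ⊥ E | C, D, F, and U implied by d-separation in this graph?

We examine all 6 paths between Q and E:
  1. Q → F → X → E — F:chain[blocks]; X:chain[open] ⇒ blocked
  2. Q → F → E — F:chain[blocks] ⇒ blocked
  3. Q → C ← U → A ← P → E — C:collider[open]; U:fork[blocks]; A:collider[blocks]; P:fork[open] ⇒ blocked
  4. Q → C → E — C:chain[blocks] ⇒ blocked
  5. Q ← P → A ← U → C → E — P:fork[open]; A:collider[blocks]; U:fork[blocks]; C:chain[blocks] ⇒ blocked
  6. Q ← P → E — P:fork[open] ⇒ active
At least one path is unblocked, so d-separation fails.

No — Q and E are not d-separated given {C, D, F, U}.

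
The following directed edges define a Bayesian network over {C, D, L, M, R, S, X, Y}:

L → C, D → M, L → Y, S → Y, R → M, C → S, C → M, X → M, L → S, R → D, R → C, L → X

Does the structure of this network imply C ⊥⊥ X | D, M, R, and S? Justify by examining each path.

We examine all 6 paths between C and X:
  1. C ← R → D → M ← X — R:fork[blocks]; D:chain[blocks]; M:collider[open] ⇒ blocked
  2. C ← R → M ← X — R:fork[blocks]; M:collider[open] ⇒ blocked
  3. C ← L → X — L:fork[open] ⇒ active
  4. C → S ← L → X — S:collider[open]; L:fork[open] ⇒ active
  5. C → S → Y ← L → X — S:chain[blocks]; Y:collider[blocks]; L:fork[open] ⇒ blocked
  6. C → M ← X — M:collider[open] ⇒ active
Since the path C ← L → X is active, C and X are not d-separated given {D, M, R, S}.

No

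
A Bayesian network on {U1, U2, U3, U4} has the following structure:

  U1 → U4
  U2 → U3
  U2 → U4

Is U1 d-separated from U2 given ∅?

The only undirected path from U1 to U2 is:
Path 1: U1 → U4 ← U2
  U4 is a collider here and neither U4 nor any of its descendants is conditioned on, so the collider stays closed — the path is blocked at U4.
Every path is blocked, so U1 and U2 are d-separated given ∅.

Yes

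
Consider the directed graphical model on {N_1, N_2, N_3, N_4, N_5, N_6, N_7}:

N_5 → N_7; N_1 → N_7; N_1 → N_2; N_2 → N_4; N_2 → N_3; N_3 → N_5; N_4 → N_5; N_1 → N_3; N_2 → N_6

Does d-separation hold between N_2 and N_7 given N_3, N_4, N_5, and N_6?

No

We examine all 6 paths between N_2 and N_7:
Path 1: N_2 ← N_1 → N_3 → N_5 → N_7
  N_3 is a chain here and N_3 is conditioned on, so the path is blocked at N_3.
Path 2: N_2 ← N_1 → N_7
  N_1 is a fork and N_1 is not conditioned on — no node blocks this path, so it is active.
Path 3: N_2 → N_3 → N_5 → N_7
  N_3 is a chain here and N_3 is conditioned on, so the path is blocked at N_3.
Path 4: N_2 → N_3 ← N_1 → N_7
  N_3 is a collider and N_3 is conditioned on, which opens it; N_1 is a fork and N_1 is not conditioned on — no node blocks this path, so it is active.
Path 5: N_2 → N_4 → N_5 ← N_3 ← N_1 → N_7
  N_4 is a chain here and N_4 is conditioned on, so the path is blocked at N_4.
Path 6: N_2 → N_4 → N_5 → N_7
  N_4 is a chain here and N_4 is conditioned on, so the path is blocked at N_4.
At least one path is unblocked, so d-separation fails.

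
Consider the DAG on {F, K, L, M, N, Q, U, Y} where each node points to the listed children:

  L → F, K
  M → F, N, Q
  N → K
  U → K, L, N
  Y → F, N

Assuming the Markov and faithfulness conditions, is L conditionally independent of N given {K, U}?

6 paths connect L and N; each must be blocked for d-separation to hold:
  1. L → K ← N — K:collider[open] ⇒ active
  2. L → K ← U → N — K:collider[open]; U:fork[blocks] ⇒ blocked
  3. L → F ← Y → N — F:collider[blocks]; Y:fork[open] ⇒ blocked
  4. L → F ← M → N — F:collider[blocks]; M:fork[open] ⇒ blocked
  5. L ← U → K ← N — U:fork[blocks]; K:collider[open] ⇒ blocked
  6. L ← U → N — U:fork[blocks] ⇒ blocked
At least one path is unblocked, so d-separation fails.

No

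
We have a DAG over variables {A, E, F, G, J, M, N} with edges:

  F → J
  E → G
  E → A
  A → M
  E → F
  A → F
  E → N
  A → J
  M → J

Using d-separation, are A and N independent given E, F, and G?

Yes — A and N are d-separated given {E, F, G}.

4 paths connect A and N; each must be blocked for d-separation to hold:
Path 1: A → J ← F ← E → N
  J is a collider here and neither J nor any of its descendants is conditioned on, so the collider stays closed — the path is blocked at J.
Path 2: A → M → J ← F ← E → N
  J is a collider here and neither J nor any of its descendants is conditioned on, so the collider stays closed — the path is blocked at J.
Path 3: A → F ← E → N
  E is a fork here and E is conditioned on, so the path is blocked at E.
Path 4: A ← E → N
  E is a fork here and E is conditioned on, so the path is blocked at E.
All paths are blocked; A ⊥ N | {E, F, G} holds.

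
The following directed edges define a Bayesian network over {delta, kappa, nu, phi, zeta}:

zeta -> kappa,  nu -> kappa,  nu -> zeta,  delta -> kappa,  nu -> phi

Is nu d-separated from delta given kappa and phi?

No — nu and delta are not d-separated given {kappa, phi}.

We examine all 2 paths between nu and delta:
Path 1: nu → zeta → kappa ← delta
  zeta is a chain and zeta is not conditioned on; kappa is a collider and kappa is conditioned on, which opens it — no node blocks this path, so it is active.
Path 2: nu → kappa ← delta
  kappa is a collider and kappa is conditioned on, which opens it — no node blocks this path, so it is active.
At least one path is unblocked, so d-separation fails.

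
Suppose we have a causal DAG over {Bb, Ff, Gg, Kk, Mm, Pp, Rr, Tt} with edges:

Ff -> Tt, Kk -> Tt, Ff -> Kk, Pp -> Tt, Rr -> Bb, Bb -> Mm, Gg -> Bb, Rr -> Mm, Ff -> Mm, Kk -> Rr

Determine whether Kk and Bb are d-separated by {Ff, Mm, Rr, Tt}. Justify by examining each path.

We examine all 6 paths between Kk and Bb:
Path 1: Kk ← Ff → Mm ← Rr → Bb
  Ff is a fork here and Ff is conditioned on, so the path is blocked at Ff.
Path 2: Kk ← Ff → Mm ← Bb
  Ff is a fork here and Ff is conditioned on, so the path is blocked at Ff.
Path 3: Kk → Rr → Mm ← Bb
  Rr is a chain here and Rr is conditioned on, so the path is blocked at Rr.
Path 4: Kk → Rr → Bb
  Rr is a chain here and Rr is conditioned on, so the path is blocked at Rr.
Path 5: Kk → Tt ← Ff → Mm ← Rr → Bb
  Ff is a fork here and Ff is conditioned on, so the path is blocked at Ff.
Path 6: Kk → Tt ← Ff → Mm ← Bb
  Ff is a fork here and Ff is conditioned on, so the path is blocked at Ff.
All paths are blocked; Kk ⊥ Bb | {Ff, Mm, Rr, Tt} holds.

Yes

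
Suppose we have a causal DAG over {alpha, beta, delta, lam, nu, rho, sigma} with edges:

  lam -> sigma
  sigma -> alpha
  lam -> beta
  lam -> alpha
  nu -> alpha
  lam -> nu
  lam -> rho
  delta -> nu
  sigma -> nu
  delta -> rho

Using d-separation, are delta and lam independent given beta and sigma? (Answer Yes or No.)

Enumerating the 6 paths from delta to lam and testing each for blocking by {beta, sigma}:
  1. delta → nu → alpha ← lam — nu:chain[open]; alpha:collider[blocks] ⇒ blocked
  2. delta → nu → alpha ← sigma ← lam — nu:chain[open]; alpha:collider[blocks]; sigma:chain[blocks] ⇒ blocked
  3. delta → nu ← lam — nu:collider[blocks] ⇒ blocked
  4. delta → nu ← sigma → alpha ← lam — nu:collider[blocks]; sigma:fork[blocks]; alpha:collider[blocks] ⇒ blocked
  5. delta → nu ← sigma ← lam — nu:collider[blocks]; sigma:chain[blocks] ⇒ blocked
  6. delta → rho ← lam — rho:collider[blocks] ⇒ blocked
All paths are blocked; delta ⊥ lam | {beta, sigma} holds.

Yes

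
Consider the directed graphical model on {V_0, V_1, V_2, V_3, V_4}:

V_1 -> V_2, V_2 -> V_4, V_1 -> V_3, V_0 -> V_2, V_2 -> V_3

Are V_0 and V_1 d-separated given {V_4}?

No

There are 2 undirected paths between V_0 and V_1; checking each against the conditioning set {V_4}:
Path 1: V_0 → V_2 ← V_1
  V_2 is a collider and its descendant V_4 is conditioned on, which opens it — no node blocks this path, so it is active.
Path 2: V_0 → V_2 → V_3 ← V_1
  V_3 is a collider here and neither V_3 nor any of its descendants is conditioned on, so the collider stays closed — the path is blocked at V_3.
Because an active path exists, V_0 and V_1 are not d-separated.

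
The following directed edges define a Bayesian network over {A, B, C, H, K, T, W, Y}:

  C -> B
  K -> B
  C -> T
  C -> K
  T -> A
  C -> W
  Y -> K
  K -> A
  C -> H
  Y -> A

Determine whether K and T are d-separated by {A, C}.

No — K and T are not d-separated given {A, C}.

There are 4 undirected paths between K and T; checking each against the conditioning set {A, C}:
Path 1: K ← Y → A ← T
  Y is a fork and Y is not conditioned on; A is a collider and A is conditioned on, which opens it — no node blocks this path, so it is active.
Path 2: K ← C → T
  C is a fork here and C is conditioned on, so the path is blocked at C.
Path 3: K → B ← C → T
  B is a collider here and neither B nor any of its descendants is conditioned on, so the collider stays closed — the path is blocked at B.
Path 4: K → A ← T
  A is a collider and A is conditioned on, which opens it — no node blocks this path, so it is active.
At least one path is unblocked, so d-separation fails.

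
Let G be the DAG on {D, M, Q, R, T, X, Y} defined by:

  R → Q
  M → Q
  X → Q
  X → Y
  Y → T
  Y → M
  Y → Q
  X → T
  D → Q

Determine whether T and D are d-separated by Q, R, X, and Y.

6 paths connect T and D; each must be blocked for d-separation to hold:
Path 1: T ← X → Y → M → Q ← D
  X is a fork here and X is conditioned on, so the path is blocked at X.
Path 2: T ← X → Y → Q ← D
  X is a fork here and X is conditioned on, so the path is blocked at X.
Path 3: T ← X → Q ← D
  X is a fork here and X is conditioned on, so the path is blocked at X.
Path 4: T ← Y ← X → Q ← D
  Y is a chain here and Y is conditioned on, so the path is blocked at Y.
Path 5: T ← Y → M → Q ← D
  Y is a fork here and Y is conditioned on, so the path is blocked at Y.
Path 6: T ← Y → Q ← D
  Y is a fork here and Y is conditioned on, so the path is blocked at Y.
All paths are blocked; T ⊥ D | {Q, R, X, Y} holds.

Yes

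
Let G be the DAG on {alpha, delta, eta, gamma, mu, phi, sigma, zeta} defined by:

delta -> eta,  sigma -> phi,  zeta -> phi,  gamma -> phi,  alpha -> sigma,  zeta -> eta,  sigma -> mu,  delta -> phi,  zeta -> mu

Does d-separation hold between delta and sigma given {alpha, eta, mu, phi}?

We examine all 4 paths between delta and sigma:
Path 1: delta → eta ← zeta → mu ← sigma
  eta is a collider and eta is conditioned on, which opens it; zeta is a fork and zeta is not conditioned on; mu is a collider and mu is conditioned on, which opens it — no node blocks this path, so it is active.
Path 2: delta → eta ← zeta → phi ← sigma
  eta is a collider and eta is conditioned on, which opens it; zeta is a fork and zeta is not conditioned on; phi is a collider and phi is conditioned on, which opens it — no node blocks this path, so it is active.
Path 3: delta → phi ← zeta → mu ← sigma
  phi is a collider and phi is conditioned on, which opens it; zeta is a fork and zeta is not conditioned on; mu is a collider and mu is conditioned on, which opens it — no node blocks this path, so it is active.
Path 4: delta → phi ← sigma
  phi is a collider and phi is conditioned on, which opens it — no node blocks this path, so it is active.
Because an active path exists, delta and sigma are not d-separated.

No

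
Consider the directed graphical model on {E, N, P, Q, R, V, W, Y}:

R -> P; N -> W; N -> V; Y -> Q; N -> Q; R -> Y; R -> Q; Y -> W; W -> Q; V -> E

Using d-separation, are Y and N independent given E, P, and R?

Enumerating the 6 paths from Y to N and testing each for blocking by {E, P, R}:
  1. Y ← R → Q ← W ← N — R:fork[blocks]; Q:collider[blocks]; W:chain[open] ⇒ blocked
  2. Y ← R → Q ← N — R:fork[blocks]; Q:collider[blocks] ⇒ blocked
  3. Y → W ← N — W:collider[blocks] ⇒ blocked
  4. Y → W → Q ← N — W:chain[open]; Q:collider[blocks] ⇒ blocked
  5. Y → Q ← W ← N — Q:collider[blocks]; W:chain[open] ⇒ blocked
  6. Y → Q ← N — Q:collider[blocks] ⇒ blocked
Every path is blocked, so Y and N are d-separated given {E, P, R}.

Yes — Y and N are d-separated given {E, P, R}.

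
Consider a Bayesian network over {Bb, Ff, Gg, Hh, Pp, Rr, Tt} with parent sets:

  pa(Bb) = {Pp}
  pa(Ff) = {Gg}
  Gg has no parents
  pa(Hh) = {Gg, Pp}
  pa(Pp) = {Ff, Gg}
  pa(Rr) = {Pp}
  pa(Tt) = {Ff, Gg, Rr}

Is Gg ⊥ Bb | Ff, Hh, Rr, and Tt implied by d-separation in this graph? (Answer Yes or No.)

No

Enumerating the 6 paths from Gg to Bb and testing each for blocking by {Ff, Hh, Rr, Tt}:
  1. Gg → Pp → Bb — Pp:chain[open] ⇒ active
  2. Gg → Ff → Pp → Bb — Ff:chain[blocks]; Pp:chain[open] ⇒ blocked
  3. Gg → Ff → Tt ← Rr ← Pp → Bb — Ff:chain[blocks]; Tt:collider[open]; Rr:chain[blocks]; Pp:fork[open] ⇒ blocked
  4. Gg → Hh ← Pp → Bb — Hh:collider[open]; Pp:fork[open] ⇒ active
  5. Gg → Tt ← Ff → Pp → Bb — Tt:collider[open]; Ff:fork[blocks]; Pp:chain[open] ⇒ blocked
  6. Gg → Tt ← Rr ← Pp → Bb — Tt:collider[open]; Rr:chain[blocks]; Pp:fork[open] ⇒ blocked
At least one path is unblocked, so d-separation fails.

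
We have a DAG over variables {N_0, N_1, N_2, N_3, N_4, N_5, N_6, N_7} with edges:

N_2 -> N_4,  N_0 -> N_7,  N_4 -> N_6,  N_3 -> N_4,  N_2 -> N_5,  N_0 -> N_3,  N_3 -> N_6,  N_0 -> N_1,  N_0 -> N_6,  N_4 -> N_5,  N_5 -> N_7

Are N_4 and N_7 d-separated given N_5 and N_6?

6 paths connect N_4 and N_7; each must be blocked for d-separation to hold:
Path 1: N_4 ← N_2 → N_5 → N_7
  N_5 is a chain here and N_5 is conditioned on, so the path is blocked at N_5.
Path 2: N_4 → N_5 → N_7
  N_5 is a chain here and N_5 is conditioned on, so the path is blocked at N_5.
Path 3: N_4 → N_6 ← N_3 ← N_0 → N_7
  N_6 is a collider and N_6 is conditioned on, which opens it; N_3 is a chain and N_3 is not conditioned on; N_0 is a fork and N_0 is not conditioned on — no node blocks this path, so it is active.
Path 4: N_4 → N_6 ← N_0 → N_7
  N_6 is a collider and N_6 is conditioned on, which opens it; N_0 is a fork and N_0 is not conditioned on — no node blocks this path, so it is active.
Path 5: N_4 ← N_3 → N_6 ← N_0 → N_7
  N_3 is a fork and N_3 is not conditioned on; N_6 is a collider and N_6 is conditioned on, which opens it; N_0 is a fork and N_0 is not conditioned on — no node blocks this path, so it is active.
Path 6: N_4 ← N_3 ← N_0 → N_7
  N_3 is a chain and N_3 is not conditioned on; N_0 is a fork and N_0 is not conditioned on — no node blocks this path, so it is active.
Because an active path exists, N_4 and N_7 are not d-separated.

No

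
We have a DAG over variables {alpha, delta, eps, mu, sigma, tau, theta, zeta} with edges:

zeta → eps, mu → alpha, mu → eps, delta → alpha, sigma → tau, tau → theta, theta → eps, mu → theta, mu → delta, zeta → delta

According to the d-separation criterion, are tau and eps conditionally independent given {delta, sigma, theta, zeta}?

We examine all 4 paths between tau and eps:
  1. tau → theta ← mu → eps — theta:collider[open]; mu:fork[open] ⇒ active
  2. tau → theta ← mu → alpha ← delta ← zeta → eps — theta:collider[open]; mu:fork[open]; alpha:collider[blocks]; delta:chain[blocks]; zeta:fork[blocks] ⇒ blocked
  3. tau → theta ← mu → delta ← zeta → eps — theta:collider[open]; mu:fork[open]; delta:collider[open]; zeta:fork[blocks] ⇒ blocked
  4. tau → theta → eps — theta:chain[blocks] ⇒ blocked
At least one path is unblocked, so d-separation fails.

No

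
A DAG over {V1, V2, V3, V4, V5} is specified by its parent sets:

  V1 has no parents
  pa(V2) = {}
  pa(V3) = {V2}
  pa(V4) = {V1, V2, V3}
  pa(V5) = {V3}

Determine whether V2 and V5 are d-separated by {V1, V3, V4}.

We examine all 2 paths between V2 and V5:
  1. V2 → V4 ← V3 → V5 — V4:collider[open]; V3:fork[blocks] ⇒ blocked
  2. V2 → V3 → V5 — V3:chain[blocks] ⇒ blocked
Every path is blocked, so V2 and V5 are d-separated given {V1, V3, V4}.

Yes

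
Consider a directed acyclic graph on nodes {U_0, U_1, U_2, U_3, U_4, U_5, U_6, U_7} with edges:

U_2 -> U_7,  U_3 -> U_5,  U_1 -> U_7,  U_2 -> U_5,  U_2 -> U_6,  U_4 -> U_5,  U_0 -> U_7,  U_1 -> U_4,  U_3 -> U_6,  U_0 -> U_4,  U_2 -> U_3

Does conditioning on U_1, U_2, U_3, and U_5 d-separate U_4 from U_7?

No

Enumerating the 5 paths from U_4 to U_7 and testing each for blocking by {U_1, U_2, U_3, U_5}:
Path 1: U_4 ← U_0 → U_7
  U_0 is a fork and U_0 is not conditioned on — no node blocks this path, so it is active.
Path 2: U_4 → U_5 ← U_2 → U_7
  U_2 is a fork here and U_2 is conditioned on, so the path is blocked at U_2.
Path 3: U_4 → U_5 ← U_3 ← U_2 → U_7
  U_3 is a chain here and U_3 is conditioned on, so the path is blocked at U_3.
Path 4: U_4 → U_5 ← U_3 → U_6 ← U_2 → U_7
  U_3 is a fork here and U_3 is conditioned on, so the path is blocked at U_3.
Path 5: U_4 ← U_1 → U_7
  U_1 is a fork here and U_1 is conditioned on, so the path is blocked at U_1.
At least one path is unblocked, so d-separation fails.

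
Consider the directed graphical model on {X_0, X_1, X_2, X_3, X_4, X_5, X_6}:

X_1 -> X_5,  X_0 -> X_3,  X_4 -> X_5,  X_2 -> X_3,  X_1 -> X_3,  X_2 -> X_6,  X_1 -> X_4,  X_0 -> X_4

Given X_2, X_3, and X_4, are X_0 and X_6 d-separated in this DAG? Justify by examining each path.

Yes — X_0 and X_6 are d-separated given {X_2, X_3, X_4}.

We examine all 3 paths between X_0 and X_6:
Path 1: X_0 → X_3 ← X_2 → X_6
  X_2 is a fork here and X_2 is conditioned on, so the path is blocked at X_2.
Path 2: X_0 → X_4 ← X_1 → X_3 ← X_2 → X_6
  X_2 is a fork here and X_2 is conditioned on, so the path is blocked at X_2.
Path 3: X_0 → X_4 → X_5 ← X_1 → X_3 ← X_2 → X_6
  X_4 is a chain here and X_4 is conditioned on, so the path is blocked at X_4.
Since every path is blocked, d-separation holds.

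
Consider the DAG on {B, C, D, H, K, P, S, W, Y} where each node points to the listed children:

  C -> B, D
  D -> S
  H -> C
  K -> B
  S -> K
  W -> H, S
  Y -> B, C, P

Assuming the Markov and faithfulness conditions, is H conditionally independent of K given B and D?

6 paths connect H and K; each must be blocked for d-separation to hold:
  1. H → C → B ← K — C:chain[open]; B:collider[open] ⇒ active
  2. H → C → D → S → K — C:chain[open]; D:chain[blocks]; S:chain[open] ⇒ blocked
  3. H → C ← Y → B ← K — C:collider[open]; Y:fork[open]; B:collider[open] ⇒ active
  4. H ← W → S → K — W:fork[open]; S:chain[open] ⇒ active
  5. H ← W → S ← D ← C → B ← K — W:fork[open]; S:collider[open]; D:chain[blocks]; C:fork[open]; B:collider[open] ⇒ blocked
  6. H ← W → S ← D ← C ← Y → B ← K — W:fork[open]; S:collider[open]; D:chain[blocks]; C:chain[open]; Y:fork[open]; B:collider[open] ⇒ blocked
Since the path H → C → B ← K is active, H and K are not d-separated given {B, D}.

No — H and K are not d-separated given {B, D}.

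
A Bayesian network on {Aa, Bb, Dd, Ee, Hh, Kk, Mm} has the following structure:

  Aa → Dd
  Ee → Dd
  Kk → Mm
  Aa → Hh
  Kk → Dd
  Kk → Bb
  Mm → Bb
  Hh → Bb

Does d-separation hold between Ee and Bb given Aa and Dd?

3 paths connect Ee and Bb; each must be blocked for d-separation to hold:
Path 1: Ee → Dd ← Kk → Bb
  Dd is a collider and Dd is conditioned on, which opens it; Kk is a fork and Kk is not conditioned on — no node blocks this path, so it is active.
Path 2: Ee → Dd ← Kk → Mm → Bb
  Dd is a collider and Dd is conditioned on, which opens it; Kk is a fork and Kk is not conditioned on; Mm is a chain and Mm is not conditioned on — no node blocks this path, so it is active.
Path 3: Ee → Dd ← Aa → Hh → Bb
  Aa is a fork here and Aa is conditioned on, so the path is blocked at Aa.
Because an active path exists, Ee and Bb are not d-separated.

No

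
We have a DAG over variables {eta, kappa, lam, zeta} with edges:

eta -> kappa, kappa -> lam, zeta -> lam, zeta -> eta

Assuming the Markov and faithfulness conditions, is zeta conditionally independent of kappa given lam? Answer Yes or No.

No

2 paths connect zeta and kappa; each must be blocked for d-separation to hold:
Path 1: zeta → eta → kappa
  eta is a chain and eta is not conditioned on — no node blocks this path, so it is active.
Path 2: zeta → lam ← kappa
  lam is a collider and lam is conditioned on, which opens it — no node blocks this path, so it is active.
Since the path zeta → eta → kappa is active, zeta and kappa are not d-separated given {lam}.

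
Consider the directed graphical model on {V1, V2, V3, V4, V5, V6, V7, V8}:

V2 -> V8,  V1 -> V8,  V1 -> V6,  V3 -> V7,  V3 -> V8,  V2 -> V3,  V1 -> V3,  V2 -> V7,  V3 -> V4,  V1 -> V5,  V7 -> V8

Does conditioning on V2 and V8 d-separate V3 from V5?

No — V3 and V5 are not d-separated given {V2, V8}.

6 paths connect V3 and V5; each must be blocked for d-separation to hold:
Path 1: V3 → V8 ← V1 → V5
  V8 is a collider and V8 is conditioned on, which opens it; V1 is a fork and V1 is not conditioned on — no node blocks this path, so it is active.
Path 2: V3 ← V1 → V5
  V1 is a fork and V1 is not conditioned on — no node blocks this path, so it is active.
Path 3: V3 ← V2 → V8 ← V1 → V5
  V2 is a fork here and V2 is conditioned on, so the path is blocked at V2.
Path 4: V3 ← V2 → V7 → V8 ← V1 → V5
  V2 is a fork here and V2 is conditioned on, so the path is blocked at V2.
Path 5: V3 → V7 → V8 ← V1 → V5
  V7 is a chain and V7 is not conditioned on; V8 is a collider and V8 is conditioned on, which opens it; V1 is a fork and V1 is not conditioned on — no node blocks this path, so it is active.
Path 6: V3 → V7 ← V2 → V8 ← V1 → V5
  V2 is a fork here and V2 is conditioned on, so the path is blocked at V2.
Because an active path exists, V3 and V5 are not d-separated.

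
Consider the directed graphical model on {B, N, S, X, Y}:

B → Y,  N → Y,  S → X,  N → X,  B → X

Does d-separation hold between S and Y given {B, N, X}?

Enumerating the 2 paths from S to Y and testing each for blocking by {B, N, X}:
  1. S → X ← N → Y — X:collider[open]; N:fork[blocks] ⇒ blocked
  2. S → X ← B → Y — X:collider[open]; B:fork[blocks] ⇒ blocked
Since every path is blocked, d-separation holds.

Yes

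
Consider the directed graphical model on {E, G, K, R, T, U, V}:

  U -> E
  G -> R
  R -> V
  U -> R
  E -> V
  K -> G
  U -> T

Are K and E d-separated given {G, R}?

We examine all 2 paths between K and E:
Path 1: K → G → R → V ← E
  G is a chain here and G is conditioned on, so the path is blocked at G.
Path 2: K → G → R ← U → E
  G is a chain here and G is conditioned on, so the path is blocked at G.
Every path is blocked, so K and E are d-separated given {G, R}.

Yes — K and E are d-separated given {G, R}.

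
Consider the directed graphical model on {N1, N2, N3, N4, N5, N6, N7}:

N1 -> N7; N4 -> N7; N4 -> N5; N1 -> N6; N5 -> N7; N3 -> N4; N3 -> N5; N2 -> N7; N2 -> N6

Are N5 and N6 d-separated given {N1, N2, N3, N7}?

Yes — N5 and N6 are d-separated given {N1, N2, N3, N7}.

6 paths connect N5 and N6; each must be blocked for d-separation to hold:
Path 1: N5 → N7 ← N1 → N6
  N1 is a fork here and N1 is conditioned on, so the path is blocked at N1.
Path 2: N5 → N7 ← N2 → N6
  N2 is a fork here and N2 is conditioned on, so the path is blocked at N2.
Path 3: N5 ← N4 → N7 ← N1 → N6
  N1 is a fork here and N1 is conditioned on, so the path is blocked at N1.
Path 4: N5 ← N4 → N7 ← N2 → N6
  N2 is a fork here and N2 is conditioned on, so the path is blocked at N2.
Path 5: N5 ← N3 → N4 → N7 ← N1 → N6
  N3 is a fork here and N3 is conditioned on, so the path is blocked at N3.
Path 6: N5 ← N3 → N4 → N7 ← N2 → N6
  N3 is a fork here and N3 is conditioned on, so the path is blocked at N3.
All paths are blocked; N5 ⊥ N6 | {N1, N2, N3, N7} holds.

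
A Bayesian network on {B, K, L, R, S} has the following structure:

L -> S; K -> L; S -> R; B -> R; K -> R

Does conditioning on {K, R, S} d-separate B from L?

Yes

Enumerating the 2 paths from B to L and testing each for blocking by {K, R, S}:
Path 1: B → R ← K → L
  K is a fork here and K is conditioned on, so the path is blocked at K.
Path 2: B → R ← S ← L
  S is a chain here and S is conditioned on, so the path is blocked at S.
Since every path is blocked, d-separation holds.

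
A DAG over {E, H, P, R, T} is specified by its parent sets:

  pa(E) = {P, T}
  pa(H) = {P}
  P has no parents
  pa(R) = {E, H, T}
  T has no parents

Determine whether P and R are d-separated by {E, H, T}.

Yes

3 paths connect P and R; each must be blocked for d-separation to hold:
Path 1: P → H → R
  H is a chain here and H is conditioned on, so the path is blocked at H.
Path 2: P → E ← T → R
  T is a fork here and T is conditioned on, so the path is blocked at T.
Path 3: P → E → R
  E is a chain here and E is conditioned on, so the path is blocked at E.
Since every path is blocked, d-separation holds.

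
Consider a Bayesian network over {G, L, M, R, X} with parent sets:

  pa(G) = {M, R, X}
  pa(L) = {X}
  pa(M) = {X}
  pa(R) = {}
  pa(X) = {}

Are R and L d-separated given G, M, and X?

Yes — R and L are d-separated given {G, M, X}.

We examine all 2 paths between R and L:
Path 1: R → G ← M ← X → L
  M is a chain here and M is conditioned on, so the path is blocked at M.
Path 2: R → G ← X → L
  X is a fork here and X is conditioned on, so the path is blocked at X.
Since every path is blocked, d-separation holds.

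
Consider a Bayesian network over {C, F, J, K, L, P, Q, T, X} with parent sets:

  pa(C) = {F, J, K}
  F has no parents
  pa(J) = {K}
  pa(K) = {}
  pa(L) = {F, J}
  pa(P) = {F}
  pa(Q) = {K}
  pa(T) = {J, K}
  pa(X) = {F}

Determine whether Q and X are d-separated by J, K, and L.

We examine all 6 paths between Q and X:
Path 1: Q ← K → J → L ← F → X
  K is a fork here and K is conditioned on, so the path is blocked at K.
Path 2: Q ← K → J → C ← F → X
  K is a fork here and K is conditioned on, so the path is blocked at K.
Path 3: Q ← K → T ← J → L ← F → X
  K is a fork here and K is conditioned on, so the path is blocked at K.
Path 4: Q ← K → T ← J → C ← F → X
  K is a fork here and K is conditioned on, so the path is blocked at K.
Path 5: Q ← K → C ← F → X
  K is a fork here and K is conditioned on, so the path is blocked at K.
Path 6: Q ← K → C ← J → L ← F → X
  K is a fork here and K is conditioned on, so the path is blocked at K.
Every path is blocked, so Q and X are d-separated given {J, K, L}.

Yes — Q and X are d-separated given {J, K, L}.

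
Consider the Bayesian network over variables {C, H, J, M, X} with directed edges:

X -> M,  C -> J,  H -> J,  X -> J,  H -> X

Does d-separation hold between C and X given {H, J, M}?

Enumerating the 2 paths from C to X and testing each for blocking by {H, J, M}:
Path 1: C → J ← X
  J is a collider and J is conditioned on, which opens it — no node blocks this path, so it is active.
Path 2: C → J ← H → X
  H is a fork here and H is conditioned on, so the path is blocked at H.
Since the path C → J ← X is active, C and X are not d-separated given {H, J, M}.

No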